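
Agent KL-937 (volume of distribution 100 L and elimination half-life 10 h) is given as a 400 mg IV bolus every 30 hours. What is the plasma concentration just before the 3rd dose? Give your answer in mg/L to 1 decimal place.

f = (1/2)^(τ/t½) = (1/2)^(30/10) ≈ 0.1250.
C₀ = D/Vd = 400/100 ≈ 4.000 mg/L.
Before the 3rd dose, 2 doses have been given. Superposition: Cmin = C₀·(f + f²).
≈ 4.000 × (0.1250 + 0.0156) ≈ 4.000 × 0.1406 ≈ 0.562 mg/L.

0.6 mg/L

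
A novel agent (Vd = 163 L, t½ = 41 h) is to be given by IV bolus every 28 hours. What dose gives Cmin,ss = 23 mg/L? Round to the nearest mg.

2270 mg

τ/t½ = 28/41 ≈ 0.68293, so f = (1/2)^(28/41) ≈ 0.622900.
Cmin,ss = (D/Vd)·f/(1−f), so D = Cmin,ss·Vd·(1−f)/f.
D = 23 × 163 × (1−f)/f ≈ 23 × 163 × 0.60539 ≈ 2269.61 mg.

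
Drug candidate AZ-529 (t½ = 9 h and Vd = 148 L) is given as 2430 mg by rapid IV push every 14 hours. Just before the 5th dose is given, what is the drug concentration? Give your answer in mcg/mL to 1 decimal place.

f = (1/2)^(τ/t½) = (1/2)^(14/9) ≈ 0.3402.
C₀ = D/Vd = 2430/148 ≈ 16.419 mcg/mL.
Before the 5th dose, 4 doses have been given. Superposition: Cmin = C₀·(f + f² + … + f^4).
≈ 16.419 × (0.3402 + 0.1157 + 0.0394 + 0.0134) ≈ 16.419 × 0.5087 ≈ 8.352 mcg/mL.

8.4 mcg/mL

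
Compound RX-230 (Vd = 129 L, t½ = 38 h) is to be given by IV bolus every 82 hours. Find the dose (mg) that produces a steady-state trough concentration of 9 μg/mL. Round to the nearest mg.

τ/t½ = 82/38 ≈ 2.1579, so f = (1/2)^(82/38) ≈ 0.224083.
Cmin,ss = (D/Vd)·f/(1−f), so D = Cmin,ss·Vd·(1−f)/f.
D = 9 × 129 × (1−f)/f ≈ 9 × 129 × 3.46263 ≈ 4020.11 mg.

4020 mg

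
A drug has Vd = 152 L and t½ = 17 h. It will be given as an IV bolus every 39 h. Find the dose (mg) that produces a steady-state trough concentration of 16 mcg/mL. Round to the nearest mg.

9496 mg

τ/t½ = 39/17 ≈ 2.2941, so f = (1/2)^(39/17) ≈ 0.203893.
Cmin,ss = (D/Vd)·f/(1−f), so D = Cmin,ss·Vd·(1−f)/f.
D = 16 × 152 × (1−f)/f ≈ 16 × 152 × 3.90453 ≈ 9495.82 mg.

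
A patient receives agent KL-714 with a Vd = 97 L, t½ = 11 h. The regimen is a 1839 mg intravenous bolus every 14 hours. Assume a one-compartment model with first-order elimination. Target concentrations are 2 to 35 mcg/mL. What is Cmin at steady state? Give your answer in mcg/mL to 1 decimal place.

k = ln2/t½ = ln2/11 ≈ 0.063013 h⁻¹; fraction remaining f = e^(−kτ) = e^(−0.063013×14) ≈ 0.4139.
Single-dose peak C₀ = D/Vd = 1839/97 ≈ 18.959 mcg/mL.
Steady-state trough Cmin,ss = C₀·f/(1−f) ≈ 18.959 × 0.4139/0.5861 ≈ 13.389 mcg/mL.
Trough 13.4 mcg/mL vs MEC 2 mcg/mL: adequate.

13.4 mcg/mL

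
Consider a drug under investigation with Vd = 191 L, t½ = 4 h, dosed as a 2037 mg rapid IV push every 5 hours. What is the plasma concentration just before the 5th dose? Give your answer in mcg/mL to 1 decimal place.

7.5 mcg/mL

f = (1/2)^(τ/t½) = (1/2)^(5/4) ≈ 0.4204.
C₀ = D/Vd = 2037/191 ≈ 10.665 mcg/mL.
Before the 5th dose, 4 doses have been given. Superposition: Cmin = C₀·(f + f² + … + f^4).
≈ 10.665 × (0.4204 + 0.1767 + 0.0743 + 0.0312) ≈ 10.665 × 0.7026 ≈ 7.493 mcg/mL.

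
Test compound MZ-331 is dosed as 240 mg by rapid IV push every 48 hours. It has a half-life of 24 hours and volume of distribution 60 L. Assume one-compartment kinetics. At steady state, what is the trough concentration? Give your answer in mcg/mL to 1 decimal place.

1.3 mcg/mL

τ = 48 h = 2 half-lives, so f = (1/2)^2 = 0.25.
Accumulation ratio R = 1/(1 − f) = 1/0.75 = 4/3.
Single-dose peak C₀ = D/Vd = 240/60 = 4 mcg/mL.
Steady-state peak Cmax,ss = C₀·R = 4 × 4/3 ≈ 5.333 mcg/mL.
Steady-state trough Cmin,ss = Cmax,ss·f ≈ 5.333 × 0.25 ≈ 1.333 mcg/mL.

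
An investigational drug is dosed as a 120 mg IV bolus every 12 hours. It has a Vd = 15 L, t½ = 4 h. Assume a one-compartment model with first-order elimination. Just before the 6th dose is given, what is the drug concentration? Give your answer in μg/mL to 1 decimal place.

1.1 μg/mL

f = (1/2)^(τ/t½) = (1/2)^(12/4) ≈ 0.1250.
C₀ = D/Vd = 120/15 ≈ 8.000 μg/mL.
Before the 6th dose, 5 doses have been given. Superposition: Cmin = C₀·(f + f² + … + f^5).
≈ 8.000 × (0.1250 + 0.0156 + 0.0020 + 0.0002 + 0.0000) ≈ 8.000 × 0.1428 ≈ 1.142 μg/mL.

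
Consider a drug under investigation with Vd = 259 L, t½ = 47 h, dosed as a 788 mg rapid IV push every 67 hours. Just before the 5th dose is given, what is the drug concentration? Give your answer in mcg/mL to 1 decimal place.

1.8 mcg/mL

f = (1/2)^(τ/t½) = (1/2)^(67/47) ≈ 0.3723.
C₀ = D/Vd = 788/259 ≈ 3.042 mcg/mL.
Before the 5th dose, 4 doses have been given. Superposition: Cmin = C₀·(f + f² + … + f^4).
≈ 3.042 × (0.3723 + 0.1386 + 0.0516 + 0.0192) ≈ 3.042 × 0.5817 ≈ 1.770 mcg/mL.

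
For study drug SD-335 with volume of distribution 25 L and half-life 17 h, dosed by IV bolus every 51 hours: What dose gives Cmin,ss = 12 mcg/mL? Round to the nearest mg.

τ/t½ = 51/17 ≈ 3, so f = (1/2)^(51/17) ≈ 0.125000.
Cmin,ss = (D/Vd)·f/(1−f), so D = Cmin,ss·Vd·(1−f)/f.
D = 12 × 25 × (1−f)/f ≈ 12 × 25 × 7.00000 ≈ 2100.00 mg.

2100 mg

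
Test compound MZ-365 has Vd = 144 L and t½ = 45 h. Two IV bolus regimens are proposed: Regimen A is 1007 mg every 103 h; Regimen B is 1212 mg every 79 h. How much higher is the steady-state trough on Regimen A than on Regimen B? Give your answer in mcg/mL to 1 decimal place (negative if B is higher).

Regimen A: f = (1/2)^(103/45) ≈ 0.2046; Cmin,ss = (1007/144)·f/(1−f) ≈ 1.799 mcg/mL.
Regimen B: f = (1/2)^(79/45) ≈ 0.2962; Cmin,ss = (1212/144)·f/(1−f) ≈ 3.542 mcg/mL.
Difference ≈ 1.799 − 3.542 ≈ -1.743 mcg/mL.

-1.7 mcg/mL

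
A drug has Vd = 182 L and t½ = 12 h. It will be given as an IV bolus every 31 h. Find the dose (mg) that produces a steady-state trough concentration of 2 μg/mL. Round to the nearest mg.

1818 mg

τ/t½ = 31/12 ≈ 2.5833, so f = (1/2)^(31/12) ≈ 0.166855.
Cmin,ss = (D/Vd)·f/(1−f), so D = Cmin,ss·Vd·(1−f)/f.
D = 2 × 182 × (1−f)/f ≈ 2 × 182 × 4.99323 ≈ 1817.54 mg.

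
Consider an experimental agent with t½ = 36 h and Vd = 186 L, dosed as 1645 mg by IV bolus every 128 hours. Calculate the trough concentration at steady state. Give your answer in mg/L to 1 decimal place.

Over one 128-h interval, 128/36 ≈ 3.5556 half-lives elapse, leaving f ≈ 0.0850 of each dose.
Accumulation ratio R = 1/(1 − f) ≈ 1/0.9150 ≈ 1.0929.
Single-dose peak C₀ = D/Vd = 1645/186 ≈ 8.844 mg/L.
Cmax,ss = C₀/(1 − f) ≈ 8.844/0.9150 ≈ 9.666 mg/L.
Steady-state trough Cmin,ss = Cmax,ss·f ≈ 9.666 × 0.0850 ≈ 0.822 mg/L.

0.8 mg/L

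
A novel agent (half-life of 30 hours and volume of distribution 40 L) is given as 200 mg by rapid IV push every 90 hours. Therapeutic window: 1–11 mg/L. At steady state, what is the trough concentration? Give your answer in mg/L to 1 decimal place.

0.7 mg/L

τ = 90 h = 3 half-lives, so f = (1/2)^3 = 0.125.
Accumulation ratio R = 1/(1 − f) = 1/0.875 = 8/7.
Single-dose peak C₀ = D/Vd = 200/40 = 5 mg/L.
Steady-state peak Cmax,ss = C₀·R = 5 × 8/7 ≈ 5.714 mg/L.
Steady-state trough Cmin,ss = Cmax,ss·f ≈ 5.714 × 0.125 ≈ 0.714 mg/L.
Trough 0.7 mg/L vs MEC 1 mg/L: subtherapeutic.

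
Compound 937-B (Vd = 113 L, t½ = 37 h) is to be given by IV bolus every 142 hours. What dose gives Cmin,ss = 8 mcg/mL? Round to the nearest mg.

12022 mg

τ/t½ = 142/37 ≈ 3.8378, so f = (1/2)^(142/37) ≈ 0.069935.
Cmin,ss = (D/Vd)·f/(1−f), so D = Cmin,ss·Vd·(1−f)/f.
D = 8 × 113 × (1−f)/f ≈ 8 × 113 × 13.29899 ≈ 12022.29 mg.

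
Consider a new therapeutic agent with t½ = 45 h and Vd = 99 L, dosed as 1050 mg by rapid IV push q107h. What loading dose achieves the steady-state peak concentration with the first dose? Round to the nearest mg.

f = (1/2)^(107/45) ≈ 0.192406; accumulation ratio R = 1/(1−f) ≈ 1.23825.
Loading dose to hit Cmax,ss on first dose: D_load = D_maint·R ≈ 1050 × 1.23825 ≈ 1300.16 mg.

1300 mg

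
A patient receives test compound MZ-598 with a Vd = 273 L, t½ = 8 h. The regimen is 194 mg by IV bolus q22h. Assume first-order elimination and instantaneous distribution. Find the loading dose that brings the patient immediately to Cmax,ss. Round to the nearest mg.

f = (1/2)^(22/8) ≈ 0.148651; accumulation ratio R = 1/(1−f) ≈ 1.17461.
Loading dose to hit Cmax,ss on first dose: D_load = D_maint·R ≈ 194 × 1.17461 ≈ 227.87 mg.

228 mg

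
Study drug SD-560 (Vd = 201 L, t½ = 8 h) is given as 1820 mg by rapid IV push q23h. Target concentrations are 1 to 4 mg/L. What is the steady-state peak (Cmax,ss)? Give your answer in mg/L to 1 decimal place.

10.5 mg/L

k = ln2/t½ = ln2/8 ≈ 0.086643 h⁻¹; fraction remaining f = e^(−kτ) = e^(−0.086643×23) ≈ 0.1363.
At steady state, accumulation factor R = 1/(1 − e^(−kτ)) ≈ 1.1578.
Each bolus raises the concentration by D/Vd = 1820/201 ≈ 9.055 mg/L.
Steady-state peak Cmax,ss = C₀·R ≈ 9.055 × 1.1578 ≈ 10.484 mg/L.
Peak 10.5 mg/L vs MTC 4 mg/L: exceeds toxic threshold.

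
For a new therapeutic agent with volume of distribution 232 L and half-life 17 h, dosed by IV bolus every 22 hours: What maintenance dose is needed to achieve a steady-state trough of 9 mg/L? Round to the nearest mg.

τ/t½ = 22/17 ≈ 1.2941, so f = (1/2)^(22/17) ≈ 0.407785.
Cmin,ss = (D/Vd)·f/(1−f), so D = Cmin,ss·Vd·(1−f)/f.
D = 9 × 232 × (1−f)/f ≈ 9 × 232 × 1.45227 ≈ 3032.34 mg.

3032 mg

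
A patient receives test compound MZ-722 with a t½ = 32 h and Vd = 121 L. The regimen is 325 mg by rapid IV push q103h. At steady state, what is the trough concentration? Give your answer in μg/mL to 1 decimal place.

0.3 μg/mL

τ/t½ = 103/32 ≈ 3.2188, so fraction remaining f = (1/2)^(103/32) ≈ 0.1074.
Single-dose peak C₀ = D/Vd = 325/121 ≈ 2.686 μg/mL.
Steady-state trough Cmin,ss = C₀·f/(1−f) ≈ 2.686 × 0.1074/0.8926 ≈ 0.323 μg/mL.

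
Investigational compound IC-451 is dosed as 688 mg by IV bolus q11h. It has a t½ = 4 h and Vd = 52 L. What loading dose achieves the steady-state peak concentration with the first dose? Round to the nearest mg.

808 mg

f = (1/2)^(11/4) ≈ 0.148651; accumulation ratio R = 1/(1−f) ≈ 1.17461.
Loading dose to hit Cmax,ss on first dose: D_load = D_maint·R ≈ 688 × 1.17461 ≈ 808.13 mg.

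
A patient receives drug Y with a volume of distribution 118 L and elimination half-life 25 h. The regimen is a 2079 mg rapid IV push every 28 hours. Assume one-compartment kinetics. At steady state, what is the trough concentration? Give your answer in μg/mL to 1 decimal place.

15.0 μg/mL

k = ln2/t½ = ln2/25 ≈ 0.027726 h⁻¹; fraction remaining f = e^(−kτ) = e^(−0.027726×28) ≈ 0.4601.
At steady state, accumulation factor R = 1/(1 − e^(−kτ)) ≈ 1.8522.
Each bolus raises the concentration by D/Vd = 2079/118 ≈ 17.619 μg/mL.
Cmax,ss = C₀/(1 − f) ≈ 17.619/0.5399 ≈ 32.634 μg/mL.
Steady-state trough Cmin,ss = Cmax,ss·f ≈ 32.634 × 0.4601 ≈ 15.015 μg/mL.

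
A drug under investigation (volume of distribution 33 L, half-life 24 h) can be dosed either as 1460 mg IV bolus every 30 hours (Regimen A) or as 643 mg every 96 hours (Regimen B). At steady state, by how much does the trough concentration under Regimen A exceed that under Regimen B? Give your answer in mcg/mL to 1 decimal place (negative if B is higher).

Regimen A: f = (1/2)^(30/24) ≈ 0.4204; Cmin,ss = (1460/33)·f/(1−f) ≈ 32.090 mcg/mL.
Regimen B: f = (1/2)^(96/24) ≈ 0.0625; Cmin,ss = (643/33)·f/(1−f) ≈ 1.299 mcg/mL.
Difference ≈ 32.090 − 1.299 ≈ 30.791 mcg/mL.

30.8 mcg/mL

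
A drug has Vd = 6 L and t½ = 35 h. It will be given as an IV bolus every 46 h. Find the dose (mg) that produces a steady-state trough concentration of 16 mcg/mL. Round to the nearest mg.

τ/t½ = 46/35 ≈ 1.3143, so f = (1/2)^(46/35) ≈ 0.402125.
Cmin,ss = (D/Vd)·f/(1−f), so D = Cmin,ss·Vd·(1−f)/f.
D = 16 × 6 × (1−f)/f ≈ 16 × 6 × 1.48679 ≈ 142.73 mg.

143 mg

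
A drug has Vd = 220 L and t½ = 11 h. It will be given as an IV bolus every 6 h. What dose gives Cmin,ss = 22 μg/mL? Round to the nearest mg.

2224 mg

τ/t½ = 6/11 ≈ 0.54545, so f = (1/2)^(6/11) ≈ 0.685175.
Cmin,ss = (D/Vd)·f/(1−f), so D = Cmin,ss·Vd·(1−f)/f.
D = 22 × 220 × (1−f)/f ≈ 22 × 220 × 0.45948 ≈ 2223.88 mg.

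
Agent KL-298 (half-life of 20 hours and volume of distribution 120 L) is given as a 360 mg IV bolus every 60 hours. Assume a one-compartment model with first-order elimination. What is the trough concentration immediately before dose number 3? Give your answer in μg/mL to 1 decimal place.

f = (1/2)^(τ/t½) = (1/2)^(60/20) ≈ 0.1250.
C₀ = D/Vd = 360/120 ≈ 3.000 μg/mL.
Before the 3rd dose, 2 doses have been given. Superposition: Cmin = C₀·(f + f²).
≈ 3.000 × (0.1250 + 0.0156) ≈ 3.000 × 0.1406 ≈ 0.422 μg/mL.

0.4 μg/mL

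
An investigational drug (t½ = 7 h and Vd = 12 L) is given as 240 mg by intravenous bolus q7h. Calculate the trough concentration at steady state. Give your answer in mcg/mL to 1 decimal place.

20.0 mcg/mL

τ = 7 h = 1 half-life, so f = (1/2)^1 = 0.5.
At steady state, R = 1/(1 − 0.5) = 2/1.
Single-dose peak C₀ = D/Vd = 240/12 = 20 mcg/mL.
Steady-state peak Cmax,ss = C₀·R = 20 × 2/1 ≈ 40.000 mcg/mL.
Steady-state trough Cmin,ss = Cmax,ss·f ≈ 40.000 × 0.5 ≈ 20.000 mcg/mL.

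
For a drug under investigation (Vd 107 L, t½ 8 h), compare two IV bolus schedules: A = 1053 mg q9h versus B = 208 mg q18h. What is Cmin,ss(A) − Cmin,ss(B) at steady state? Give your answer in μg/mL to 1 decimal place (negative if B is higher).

7.8 μg/mL

Regimen A: f = (1/2)^(9/8) ≈ 0.4585; Cmin,ss = (1053/107)·f/(1−f) ≈ 8.333 μg/mL.
Regimen B: f = (1/2)^(18/8) ≈ 0.2102; Cmin,ss = (208/107)·f/(1−f) ≈ 0.517 μg/mL.
Difference ≈ 8.333 − 0.517 ≈ 7.816 μg/mL.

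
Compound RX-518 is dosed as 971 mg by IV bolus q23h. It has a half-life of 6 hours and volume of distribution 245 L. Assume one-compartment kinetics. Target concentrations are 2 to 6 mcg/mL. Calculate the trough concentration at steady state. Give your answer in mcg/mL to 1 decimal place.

0.3 mcg/mL

k = ln2/t½ = ln2/6 ≈ 0.115525 h⁻¹; fraction remaining f = e^(−kτ) = e^(−0.115525×23) ≈ 0.0702.
Accumulation ratio R = 1/(1 − f) ≈ 1/0.9298 ≈ 1.0755.
Each bolus raises the concentration by D/Vd = 971/245 ≈ 3.963 mcg/mL.
Cmax,ss = C₀/(1 − f) ≈ 3.963/0.9298 ≈ 4.262 mcg/mL.
One interval later, Cmin,ss = Cmax,ss·e^(−kτ) ≈ 4.262 × 0.0702 ≈ 0.299 mcg/mL.
Trough 0.3 mcg/mL vs MEC 2 mcg/mL: subtherapeutic.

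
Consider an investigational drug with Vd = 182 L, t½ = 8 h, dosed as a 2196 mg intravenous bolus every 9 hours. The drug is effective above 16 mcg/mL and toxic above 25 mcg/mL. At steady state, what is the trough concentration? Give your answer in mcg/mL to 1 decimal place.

τ/t½ = 9/8 ≈ 1.125, so fraction remaining f = (1/2)^(9/8) ≈ 0.4585.
Accumulation ratio R = 1/(1 − f) ≈ 1/0.5415 ≈ 1.8467.
Each bolus raises the concentration by D/Vd = 2196/182 ≈ 12.066 mcg/mL.
Steady-state peak Cmax,ss = C₀·R ≈ 12.066 × 1.8467 ≈ 22.282 mcg/mL.
One interval later, Cmin,ss = Cmax,ss·e^(−kτ) ≈ 22.282 × 0.4585 ≈ 10.216 mcg/mL.
Trough 10.2 mcg/mL vs MEC 16 mcg/mL: subtherapeutic.

10.2 mcg/mL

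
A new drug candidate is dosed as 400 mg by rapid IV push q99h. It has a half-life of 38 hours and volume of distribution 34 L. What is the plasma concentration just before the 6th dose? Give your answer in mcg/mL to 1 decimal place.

f = (1/2)^(τ/t½) = (1/2)^(99/38) ≈ 0.1643.
C₀ = D/Vd = 400/34 ≈ 11.765 mcg/mL.
Before the 6th dose, 5 doses have been given. Superposition: Cmin = C₀·(f + f² + … + f^5).
≈ 11.765 × (0.1643 + 0.0270 + 0.0044 + 0.0007 + 0.0001) ≈ 11.765 × 0.1965 ≈ 2.312 mcg/mL.

2.3 mcg/mL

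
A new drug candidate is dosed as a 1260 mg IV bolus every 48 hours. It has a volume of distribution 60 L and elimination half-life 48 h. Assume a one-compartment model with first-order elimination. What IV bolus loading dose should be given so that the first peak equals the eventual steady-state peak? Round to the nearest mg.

f = (1/2)^(48/48) ≈ 0.500000; accumulation ratio R = 1/(1−f) ≈ 2.00000.
Loading dose to hit Cmax,ss on first dose: D_load = D_maint·R ≈ 1260 × 2.00000 ≈ 2520.00 mg.

2520 mg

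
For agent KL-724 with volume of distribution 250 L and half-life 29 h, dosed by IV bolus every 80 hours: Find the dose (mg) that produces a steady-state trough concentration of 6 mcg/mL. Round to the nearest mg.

8651 mg

τ/t½ = 80/29 ≈ 2.7586, so f = (1/2)^(80/29) ≈ 0.147765.
Cmin,ss = (D/Vd)·f/(1−f), so D = Cmin,ss·Vd·(1−f)/f.
D = 6 × 250 × (1−f)/f ≈ 6 × 250 × 5.76750 ≈ 8651.25 mg.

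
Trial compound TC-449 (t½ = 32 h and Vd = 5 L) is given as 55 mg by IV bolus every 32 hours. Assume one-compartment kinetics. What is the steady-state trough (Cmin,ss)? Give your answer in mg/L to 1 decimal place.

11.0 mg/L

The dosing interval is 1 half-life, so f = 2^(−1) = 0.5.
At steady state, R = 1/(1 − 0.5) = 2/1.
Single-dose peak C₀ = D/Vd = 55/5 = 11 mg/L.
Steady-state peak Cmax,ss = C₀·R = 11 × 2/1 ≈ 22.000 mg/L.
Steady-state trough Cmin,ss = Cmax,ss·f ≈ 22.000 × 0.5 ≈ 11.000 mg/L.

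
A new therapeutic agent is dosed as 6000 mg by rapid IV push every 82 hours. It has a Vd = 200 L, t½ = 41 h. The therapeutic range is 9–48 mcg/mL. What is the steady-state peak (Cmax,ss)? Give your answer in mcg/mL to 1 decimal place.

40.0 mcg/mL

The dosing interval is 2 half-lives, so f = 2^(−2) = 0.25.
At steady state, R = 1/(1 − 0.25) = 4/3.
Single-dose peak C₀ = D/Vd = 6000/200 = 30 mcg/mL.
Steady-state peak Cmax,ss = C₀·R = 30 × 4/3 ≈ 40.000 mcg/mL.
Peak 40.0 mcg/mL vs MTC 48 mcg/mL: below toxic threshold.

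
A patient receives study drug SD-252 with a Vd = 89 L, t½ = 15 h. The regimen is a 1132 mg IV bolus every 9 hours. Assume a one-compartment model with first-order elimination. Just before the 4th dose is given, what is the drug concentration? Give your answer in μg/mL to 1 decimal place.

17.6 μg/mL

f = (1/2)^(τ/t½) = (1/2)^(9/15) ≈ 0.6598.
C₀ = D/Vd = 1132/89 ≈ 12.719 μg/mL.
Before the 4th dose, 3 doses have been given. Superposition: Cmin = C₀·(f + f² + … + f^3).
≈ 12.719 × (0.6598 + 0.4353 + 0.2872) ≈ 12.719 × 1.3823 ≈ 17.581 μg/mL.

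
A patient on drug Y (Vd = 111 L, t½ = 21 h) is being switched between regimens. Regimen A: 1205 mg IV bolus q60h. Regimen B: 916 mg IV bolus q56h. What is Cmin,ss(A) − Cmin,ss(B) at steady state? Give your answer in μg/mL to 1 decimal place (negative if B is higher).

Regimen A: f = (1/2)^(60/21) ≈ 0.1380; Cmin,ss = (1205/111)·f/(1−f) ≈ 1.738 μg/mL.
Regimen B: f = (1/2)^(56/21) ≈ 0.1575; Cmin,ss = (916/111)·f/(1−f) ≈ 1.543 μg/mL.
Difference ≈ 1.738 − 1.543 ≈ 0.195 μg/mL.

0.2 μg/mL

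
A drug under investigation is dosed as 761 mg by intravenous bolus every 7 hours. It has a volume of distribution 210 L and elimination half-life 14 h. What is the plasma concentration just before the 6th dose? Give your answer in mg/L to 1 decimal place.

f = (1/2)^(τ/t½) = (1/2)^(7/14) ≈ 0.7071.
C₀ = D/Vd = 761/210 ≈ 3.624 mg/L.
Before the 6th dose, 5 doses have been given. Superposition: Cmin = C₀·(f + f² + … + f^5).
≈ 3.624 × (0.7071 + 0.5000 + 0.3535 + 0.2500 + 0.1768) ≈ 3.624 × 1.9874 ≈ 7.202 mg/L.

7.2 mg/L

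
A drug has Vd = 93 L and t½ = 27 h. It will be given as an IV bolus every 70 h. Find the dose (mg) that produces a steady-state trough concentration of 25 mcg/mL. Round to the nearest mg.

τ/t½ = 70/27 ≈ 2.5926, so f = (1/2)^(70/27) ≈ 0.165788.
Cmin,ss = (D/Vd)·f/(1−f), so D = Cmin,ss·Vd·(1−f)/f.
D = 25 × 93 × (1−f)/f ≈ 25 × 93 × 5.03180 ≈ 11698.93 mg.

11699 mg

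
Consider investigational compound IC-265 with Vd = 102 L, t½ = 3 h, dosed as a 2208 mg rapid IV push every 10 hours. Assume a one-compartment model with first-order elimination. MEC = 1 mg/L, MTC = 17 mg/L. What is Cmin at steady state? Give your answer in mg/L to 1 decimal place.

2.4 mg/L

τ/t½ = 10/3 ≈ 3.3333, so fraction remaining f = (1/2)^(10/3) ≈ 0.0992.
At steady state, accumulation factor R = 1/(1 − e^(−kτ)) ≈ 1.1101.
Each bolus raises the concentration by D/Vd = 2208/102 ≈ 21.647 mg/L.
Cmax,ss = C₀/(1 − f) ≈ 21.647/0.9008 ≈ 24.031 mg/L.
One interval later, Cmin,ss = Cmax,ss·e^(−kτ) ≈ 24.031 × 0.0992 ≈ 2.384 mg/L.
Trough 2.4 mg/L vs MEC 1 mg/L: adequate.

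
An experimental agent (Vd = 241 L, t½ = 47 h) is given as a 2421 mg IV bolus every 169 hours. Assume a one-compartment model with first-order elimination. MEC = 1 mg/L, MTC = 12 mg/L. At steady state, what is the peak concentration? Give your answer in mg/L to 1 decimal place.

k = ln2/t½ = ln2/47 ≈ 0.014748 h⁻¹; fraction remaining f = e^(−kτ) = e^(−0.014748×169) ≈ 0.0827.
Accumulation ratio R = 1/(1 − f) ≈ 1/0.9173 ≈ 1.0902.
Single-dose peak C₀ = D/Vd = 2421/241 ≈ 10.046 mg/L.
Steady-state peak Cmax,ss = C₀·R ≈ 10.046 × 1.0902 ≈ 10.952 mg/L.
Peak 11.0 mg/L vs MTC 12 mg/L: below toxic threshold.

11.0 mg/L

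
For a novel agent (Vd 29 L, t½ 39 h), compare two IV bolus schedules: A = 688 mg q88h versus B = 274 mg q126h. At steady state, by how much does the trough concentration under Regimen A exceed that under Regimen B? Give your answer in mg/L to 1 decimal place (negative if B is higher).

Regimen A: f = (1/2)^(88/39) ≈ 0.2093; Cmin,ss = (688/29)·f/(1−f) ≈ 6.280 mg/L.
Regimen B: f = (1/2)^(126/39) ≈ 0.1065; Cmin,ss = (274/29)·f/(1−f) ≈ 1.126 mg/L.
Difference ≈ 6.280 − 1.126 ≈ 5.154 mg/L.

5.2 mg/L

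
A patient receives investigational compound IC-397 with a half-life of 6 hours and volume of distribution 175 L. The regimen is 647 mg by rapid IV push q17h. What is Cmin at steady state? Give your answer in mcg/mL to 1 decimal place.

0.6 mcg/mL

Over one 17-h interval, 17/6 ≈ 2.8333 half-lives elapse, leaving f ≈ 0.1403 of each dose.
Accumulation ratio R = 1/(1 − f) ≈ 1/0.8597 ≈ 1.1632.
Each bolus raises the concentration by D/Vd = 647/175 ≈ 3.697 mcg/mL.
Cmax,ss = C₀/(1 − f) ≈ 3.697/0.8597 ≈ 4.300 mcg/mL.
One interval later, Cmin,ss = Cmax,ss·e^(−kτ) ≈ 4.300 × 0.1403 ≈ 0.603 mcg/mL.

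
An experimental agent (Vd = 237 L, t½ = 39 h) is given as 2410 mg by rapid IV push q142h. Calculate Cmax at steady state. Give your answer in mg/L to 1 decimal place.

11.1 mg/L

Over one 142-h interval, 142/39 ≈ 3.641 half-lives elapse, leaving f ≈ 0.0802 of each dose.
At steady state, accumulation factor R = 1/(1 − e^(−kτ)) ≈ 1.0872.
Single-dose peak C₀ = D/Vd = 2410/237 ≈ 10.169 mg/L.
Steady-state peak Cmax,ss = C₀·R ≈ 10.169 × 1.0872 ≈ 11.056 mg/L.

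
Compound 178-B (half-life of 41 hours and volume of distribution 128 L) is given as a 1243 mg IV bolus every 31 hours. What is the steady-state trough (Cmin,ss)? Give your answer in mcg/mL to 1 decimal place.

14.1 mcg/mL

Over one 31-h interval, 31/41 ≈ 0.7561 half-lives elapse, leaving f ≈ 0.5921 of each dose.
At steady state, accumulation factor R = 1/(1 − e^(−kτ)) ≈ 2.4516.
Each bolus raises the concentration by D/Vd = 1243/128 ≈ 9.711 mcg/mL.
Cmax,ss = C₀/(1 − f) ≈ 9.711/0.4079 ≈ 23.807 mcg/mL.
Steady-state trough Cmin,ss = Cmax,ss·f ≈ 23.807 × 0.5921 ≈ 14.096 mcg/mL.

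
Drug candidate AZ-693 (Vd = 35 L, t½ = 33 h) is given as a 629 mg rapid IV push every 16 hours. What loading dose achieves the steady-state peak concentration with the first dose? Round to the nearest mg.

f = (1/2)^(16/33) ≈ 0.714572; accumulation ratio R = 1/(1−f) ≈ 3.50351.
Loading dose to hit Cmax,ss on first dose: D_load = D_maint·R ≈ 629 × 3.50351 ≈ 2203.71 mg.

2204 mg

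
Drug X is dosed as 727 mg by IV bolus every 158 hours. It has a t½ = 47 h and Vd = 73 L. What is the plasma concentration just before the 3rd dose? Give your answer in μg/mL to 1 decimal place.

1.1 μg/mL

f = (1/2)^(τ/t½) = (1/2)^(158/47) ≈ 0.0973.
C₀ = D/Vd = 727/73 ≈ 9.959 μg/mL.
Before the 3rd dose, 2 doses have been given. Superposition: Cmin = C₀·(f + f²).
≈ 9.959 × (0.0973 + 0.0095) ≈ 9.959 × 0.1068 ≈ 1.064 μg/mL.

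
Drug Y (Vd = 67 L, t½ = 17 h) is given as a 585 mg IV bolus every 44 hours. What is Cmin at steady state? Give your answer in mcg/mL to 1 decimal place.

1.7 mcg/mL

Over one 44-h interval, 44/17 ≈ 2.5882 half-lives elapse, leaving f ≈ 0.1663 of each dose.
Each bolus raises the concentration by D/Vd = 585/67 ≈ 8.731 mcg/mL.
Steady-state trough Cmin,ss = C₀·f/(1−f) ≈ 8.731 × 0.1663/0.8337 ≈ 1.742 mcg/mL.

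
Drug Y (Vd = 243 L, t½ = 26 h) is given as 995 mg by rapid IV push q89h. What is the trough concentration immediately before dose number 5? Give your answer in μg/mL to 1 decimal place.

0.4 μg/mL

f = (1/2)^(τ/t½) = (1/2)^(89/26) ≈ 0.0932.
C₀ = D/Vd = 995/243 ≈ 4.095 μg/mL.
Before the 5th dose, 4 doses have been given. Superposition: Cmin = C₀·(f + f² + … + f^4).
≈ 4.095 × (0.0932 + 0.0087 + 0.0008 + 0.0001) ≈ 4.095 × 0.1028 ≈ 0.421 μg/mL.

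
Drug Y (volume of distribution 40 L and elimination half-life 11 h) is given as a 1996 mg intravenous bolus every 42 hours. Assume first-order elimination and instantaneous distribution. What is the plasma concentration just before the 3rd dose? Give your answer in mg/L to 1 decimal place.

3.8 mg/L

f = (1/2)^(τ/t½) = (1/2)^(42/11) ≈ 0.0709.
C₀ = D/Vd = 1996/40 ≈ 49.900 mg/L.
Before the 3rd dose, 2 doses have been given. Superposition: Cmin = C₀·(f + f²).
≈ 49.900 × (0.0709 + 0.0050) ≈ 49.900 × 0.0759 ≈ 3.787 mg/L.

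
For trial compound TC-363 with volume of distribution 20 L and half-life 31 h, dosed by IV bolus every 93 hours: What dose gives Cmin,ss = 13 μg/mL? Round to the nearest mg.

1820 mg

τ/t½ = 93/31 ≈ 3, so f = (1/2)^(93/31) ≈ 0.125000.
Cmin,ss = (D/Vd)·f/(1−f), so D = Cmin,ss·Vd·(1−f)/f.
D = 13 × 20 × (1−f)/f ≈ 13 × 20 × 7.00000 ≈ 1820.00 mg.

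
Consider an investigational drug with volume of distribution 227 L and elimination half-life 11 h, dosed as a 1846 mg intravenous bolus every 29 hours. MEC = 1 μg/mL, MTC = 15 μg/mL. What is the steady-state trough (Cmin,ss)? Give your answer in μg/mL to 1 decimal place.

Over one 29-h interval, 29/11 ≈ 2.6364 half-lives elapse, leaving f ≈ 0.1608 of each dose.
Accumulation ratio R = 1/(1 − f) ≈ 1/0.8392 ≈ 1.1916.
Each bolus raises the concentration by D/Vd = 1846/227 ≈ 8.132 μg/mL.
Cmax,ss = C₀/(1 − f) ≈ 8.132/0.8392 ≈ 9.690 μg/mL.
Steady-state trough Cmin,ss = Cmax,ss·f ≈ 9.690 × 0.1608 ≈ 1.558 μg/mL.
Trough 1.6 μg/mL vs MEC 1 μg/mL: adequate.

1.6 μg/mL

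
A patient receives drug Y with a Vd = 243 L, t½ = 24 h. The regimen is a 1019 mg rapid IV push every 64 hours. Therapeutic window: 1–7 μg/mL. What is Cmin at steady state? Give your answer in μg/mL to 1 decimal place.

k = ln2/t½ = ln2/24 ≈ 0.028881 h⁻¹; fraction remaining f = e^(−kτ) = e^(−0.028881×64) ≈ 0.1575.
At steady state, accumulation factor R = 1/(1 − e^(−kτ)) ≈ 1.1869.
Single-dose peak C₀ = D/Vd = 1019/243 ≈ 4.193 μg/mL.
Steady-state peak Cmax,ss = C₀·R ≈ 4.193 × 1.1869 ≈ 4.977 μg/mL.
One interval later, Cmin,ss = Cmax,ss·e^(−kτ) ≈ 4.977 × 0.1575 ≈ 0.784 μg/mL.
Trough 0.8 μg/mL vs MEC 1 μg/mL: subtherapeutic.

0.8 μg/mL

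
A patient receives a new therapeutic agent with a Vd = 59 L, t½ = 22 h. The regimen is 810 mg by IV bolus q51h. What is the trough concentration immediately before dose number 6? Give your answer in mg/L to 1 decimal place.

3.4 mg/L

f = (1/2)^(τ/t½) = (1/2)^(51/22) ≈ 0.2005.
C₀ = D/Vd = 810/59 ≈ 13.729 mg/L.
Before the 6th dose, 5 doses have been given. Superposition: Cmin = C₀·(f + f² + … + f^5).
≈ 13.729 × (0.2005 + 0.0402 + 0.0081 + 0.0016 + 0.0003) ≈ 13.729 × 0.2507 ≈ 3.442 mg/L.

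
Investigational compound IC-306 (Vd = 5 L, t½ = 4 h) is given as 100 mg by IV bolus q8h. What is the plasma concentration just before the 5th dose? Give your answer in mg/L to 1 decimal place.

f = (1/2)^(τ/t½) = (1/2)^(8/4) ≈ 0.2500.
C₀ = D/Vd = 100/5 ≈ 20.000 mg/L.
Before the 5th dose, 4 doses have been given. Superposition: Cmin = C₀·(f + f² + … + f^4).
≈ 20.000 × (0.2500 + 0.0625 + 0.0156 + 0.0039) ≈ 20.000 × 0.3320 ≈ 6.640 mg/L.

6.6 mg/L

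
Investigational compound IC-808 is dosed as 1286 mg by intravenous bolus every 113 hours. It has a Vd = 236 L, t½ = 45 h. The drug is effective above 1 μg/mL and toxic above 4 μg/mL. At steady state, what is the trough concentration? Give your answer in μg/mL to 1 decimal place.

τ/t½ = 113/45 ≈ 2.5111, so fraction remaining f = (1/2)^(113/45) ≈ 0.1754.
Accumulation ratio R = 1/(1 − f) ≈ 1/0.8246 ≈ 1.2127.
Single-dose peak C₀ = D/Vd = 1286/236 ≈ 5.449 μg/mL.
Steady-state peak Cmax,ss = C₀·R ≈ 5.449 × 1.2127 ≈ 6.608 μg/mL.
Steady-state trough Cmin,ss = Cmax,ss·f ≈ 6.608 × 0.1754 ≈ 1.159 μg/mL.
Trough 1.2 μg/mL vs MEC 1 μg/mL: adequate.

1.2 μg/mL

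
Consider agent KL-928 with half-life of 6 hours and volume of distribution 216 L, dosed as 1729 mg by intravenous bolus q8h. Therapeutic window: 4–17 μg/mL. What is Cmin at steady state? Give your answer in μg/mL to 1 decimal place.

5.3 μg/mL

τ/t½ = 8/6 ≈ 1.3333, so fraction remaining f = (1/2)^(8/6) ≈ 0.3969.
At steady state, accumulation factor R = 1/(1 − e^(−kτ)) ≈ 1.6581.
Each bolus raises the concentration by D/Vd = 1729/216 ≈ 8.005 μg/mL.
Steady-state peak Cmax,ss = C₀·R ≈ 8.005 × 1.6581 ≈ 13.273 μg/mL.
One interval later, Cmin,ss = Cmax,ss·e^(−kτ) ≈ 13.273 × 0.3969 ≈ 5.268 μg/mL.
Trough 5.3 μg/mL vs MEC 4 μg/mL: adequate.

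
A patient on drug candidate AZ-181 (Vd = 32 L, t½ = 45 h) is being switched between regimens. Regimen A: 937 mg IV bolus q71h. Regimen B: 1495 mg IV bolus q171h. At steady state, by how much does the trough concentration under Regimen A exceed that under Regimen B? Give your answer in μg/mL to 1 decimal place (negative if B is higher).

Regimen A: f = (1/2)^(71/45) ≈ 0.3350; Cmin,ss = (937/32)·f/(1−f) ≈ 14.751 μg/mL.
Regimen B: f = (1/2)^(171/45) ≈ 0.0718; Cmin,ss = (1495/32)·f/(1−f) ≈ 3.614 μg/mL.
Difference ≈ 14.751 − 3.614 ≈ 11.137 μg/mL.

11.1 μg/mL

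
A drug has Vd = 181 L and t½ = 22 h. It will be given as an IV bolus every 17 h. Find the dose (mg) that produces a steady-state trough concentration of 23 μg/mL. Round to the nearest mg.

τ/t½ = 17/22 ≈ 0.77273, so f = (1/2)^(17/22) ≈ 0.585310.
Cmin,ss = (D/Vd)·f/(1−f), so D = Cmin,ss·Vd·(1−f)/f.
D = 23 × 181 × (1−f)/f ≈ 23 × 181 × 0.70850 ≈ 2949.49 mg.

2949 mg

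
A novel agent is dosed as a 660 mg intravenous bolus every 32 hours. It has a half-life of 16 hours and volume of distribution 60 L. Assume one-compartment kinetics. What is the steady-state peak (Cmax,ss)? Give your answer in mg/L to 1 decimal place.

The dosing interval is 2 half-lives, so f = 2^(−2) = 0.25.
Accumulation ratio R = 1/(1 − f) = 1/0.75 = 4/3.
Single-dose peak C₀ = D/Vd = 660/60 = 11 mg/L.
Steady-state peak Cmax,ss = C₀·R = 11 × 4/3 ≈ 14.667 mg/L.

14.7 mg/L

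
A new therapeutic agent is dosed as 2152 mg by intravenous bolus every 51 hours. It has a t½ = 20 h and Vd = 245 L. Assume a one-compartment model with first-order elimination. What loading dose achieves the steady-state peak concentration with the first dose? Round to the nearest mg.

2595 mg

f = (1/2)^(51/20) ≈ 0.170755; accumulation ratio R = 1/(1−f) ≈ 1.20592.
Loading dose to hit Cmax,ss on first dose: D_load = D_maint·R ≈ 2152 × 1.20592 ≈ 2595.14 mg.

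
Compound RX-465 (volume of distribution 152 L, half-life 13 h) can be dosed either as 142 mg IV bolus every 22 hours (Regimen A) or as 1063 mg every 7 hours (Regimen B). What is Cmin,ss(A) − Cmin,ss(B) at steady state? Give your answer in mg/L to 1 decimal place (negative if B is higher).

-15.0 mg/L

Regimen A: f = (1/2)^(22/13) ≈ 0.3094; Cmin,ss = (142/152)·f/(1−f) ≈ 0.419 mg/L.
Regimen B: f = (1/2)^(7/13) ≈ 0.6885; Cmin,ss = (1063/152)·f/(1−f) ≈ 15.457 mg/L.
Difference ≈ 0.419 − 15.457 ≈ -15.038 mg/L.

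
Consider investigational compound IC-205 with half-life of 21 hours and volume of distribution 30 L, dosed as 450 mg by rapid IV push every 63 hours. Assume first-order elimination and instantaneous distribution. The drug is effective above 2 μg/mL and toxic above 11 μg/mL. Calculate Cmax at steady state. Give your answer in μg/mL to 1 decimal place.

τ = 63 h = 3 half-lives, so f = (1/2)^3 = 0.125.
Accumulation ratio R = 1/(1 − f) = 1/0.875 = 8/7.
Single-dose peak C₀ = D/Vd = 450/30 = 15 μg/mL.
Steady-state peak Cmax,ss = C₀·R = 15 × 8/7 ≈ 17.143 μg/mL.
Peak 17.1 μg/mL vs MTC 11 μg/mL: exceeds toxic threshold.

17.1 μg/mL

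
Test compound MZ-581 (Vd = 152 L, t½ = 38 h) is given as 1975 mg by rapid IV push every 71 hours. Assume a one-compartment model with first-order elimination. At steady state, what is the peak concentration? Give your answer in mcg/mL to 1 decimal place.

k = ln2/t½ = ln2/38 ≈ 0.018241 h⁻¹; fraction remaining f = e^(−kτ) = e^(−0.018241×71) ≈ 0.2739.
Accumulation ratio R = 1/(1 − f) ≈ 1/0.7261 ≈ 1.3772.
Each bolus raises the concentration by D/Vd = 1975/152 ≈ 12.993 mcg/mL.
Steady-state peak Cmax,ss = C₀·R ≈ 12.993 × 1.3772 ≈ 17.894 mcg/mL.

17.9 mcg/mL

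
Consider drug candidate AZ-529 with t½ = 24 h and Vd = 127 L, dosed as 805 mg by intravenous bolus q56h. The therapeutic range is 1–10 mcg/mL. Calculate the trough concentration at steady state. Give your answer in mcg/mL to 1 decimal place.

k = ln2/t½ = ln2/24 ≈ 0.028881 h⁻¹; fraction remaining f = e^(−kτ) = e^(−0.028881×56) ≈ 0.1984.
Each bolus raises the concentration by D/Vd = 805/127 ≈ 6.339 mcg/mL.
Steady-state trough Cmin,ss = C₀·f/(1−f) ≈ 6.339 × 0.1984/0.8016 ≈ 1.569 mcg/mL.
Trough 1.6 mcg/mL vs MEC 1 mcg/mL: adequate.

1.6 mcg/mL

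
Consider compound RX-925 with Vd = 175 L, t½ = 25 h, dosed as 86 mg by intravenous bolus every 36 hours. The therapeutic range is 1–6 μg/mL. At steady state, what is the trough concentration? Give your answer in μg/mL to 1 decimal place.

Over one 36-h interval, 36/25 ≈ 1.44 half-lives elapse, leaving f ≈ 0.3686 of each dose.
At steady state, accumulation factor R = 1/(1 − e^(−kτ)) ≈ 1.5838.
Each bolus raises the concentration by D/Vd = 86/175 ≈ 0.491 μg/mL.
Cmax,ss = C₀/(1 − f) ≈ 0.491/0.6314 ≈ 0.778 μg/mL.
One interval later, Cmin,ss = Cmax,ss·e^(−kτ) ≈ 0.778 × 0.3686 ≈ 0.287 μg/mL.
Trough 0.3 μg/mL vs MEC 1 μg/mL: subtherapeutic.

0.3 μg/mL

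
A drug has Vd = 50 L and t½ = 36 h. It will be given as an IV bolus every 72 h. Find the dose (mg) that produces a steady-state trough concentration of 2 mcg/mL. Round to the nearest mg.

300 mg

τ/t½ = 72/36 ≈ 2, so f = (1/2)^(72/36) ≈ 0.250000.
Cmin,ss = (D/Vd)·f/(1−f), so D = Cmin,ss·Vd·(1−f)/f.
D = 2 × 50 × (1−f)/f ≈ 2 × 50 × 3.00000 ≈ 300.00 mg.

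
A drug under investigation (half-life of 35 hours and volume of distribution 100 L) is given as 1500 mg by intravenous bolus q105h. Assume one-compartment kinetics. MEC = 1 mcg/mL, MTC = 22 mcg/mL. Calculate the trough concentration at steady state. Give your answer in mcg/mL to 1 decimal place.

2.1 mcg/mL

τ = 105 h = 3 half-lives, so f = (1/2)^3 = 0.125.
At steady state, R = 1/(1 − 0.125) = 8/7.
Single-dose peak C₀ = D/Vd = 1500/100 = 15 mcg/mL.
Steady-state peak Cmax,ss = C₀·R = 15 × 8/7 ≈ 17.143 mcg/mL.
Steady-state trough Cmin,ss = Cmax,ss·f ≈ 17.143 × 0.125 ≈ 2.143 mcg/mL.
Trough 2.1 mcg/mL vs MEC 1 mcg/mL: adequate.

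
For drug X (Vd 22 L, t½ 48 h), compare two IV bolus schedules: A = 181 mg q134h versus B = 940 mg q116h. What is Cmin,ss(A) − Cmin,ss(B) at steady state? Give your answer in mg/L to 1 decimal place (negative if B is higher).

Regimen A: f = (1/2)^(134/48) ≈ 0.1444; Cmin,ss = (181/22)·f/(1−f) ≈ 1.389 mg/L.
Regimen B: f = (1/2)^(116/48) ≈ 0.1873; Cmin,ss = (940/22)·f/(1−f) ≈ 9.847 mg/L.
Difference ≈ 1.389 − 9.847 ≈ -8.458 mg/L.

-8.5 mg/L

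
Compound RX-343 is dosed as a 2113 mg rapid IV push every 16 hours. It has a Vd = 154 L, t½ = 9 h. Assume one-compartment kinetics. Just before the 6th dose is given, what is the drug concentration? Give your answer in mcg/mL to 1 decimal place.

5.6 mcg/mL

f = (1/2)^(τ/t½) = (1/2)^(16/9) ≈ 0.2916.
C₀ = D/Vd = 2113/154 ≈ 13.721 mcg/mL.
Before the 6th dose, 5 doses have been given. Superposition: Cmin = C₀·(f + f² + … + f^5).
≈ 13.721 × (0.2916 + 0.0850 + 0.0248 + 0.0072 + 0.0021) ≈ 13.721 × 0.4107 ≈ 5.635 mcg/mL.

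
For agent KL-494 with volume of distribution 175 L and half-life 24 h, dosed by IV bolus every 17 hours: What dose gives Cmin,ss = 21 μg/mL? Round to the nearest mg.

τ/t½ = 17/24 ≈ 0.70833, so f = (1/2)^(17/24) ≈ 0.612027.
Cmin,ss = (D/Vd)·f/(1−f), so D = Cmin,ss·Vd·(1−f)/f.
D = 21 × 175 × (1−f)/f ≈ 21 × 175 × 0.63391 ≈ 2329.62 mg.

2330 mg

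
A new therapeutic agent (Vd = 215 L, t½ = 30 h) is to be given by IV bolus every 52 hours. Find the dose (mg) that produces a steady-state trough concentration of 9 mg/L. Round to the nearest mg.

τ/t½ = 52/30 ≈ 1.7333, so f = (1/2)^(52/30) ≈ 0.300756.
Cmin,ss = (D/Vd)·f/(1−f), so D = Cmin,ss·Vd·(1−f)/f.
D = 9 × 215 × (1−f)/f ≈ 9 × 215 × 2.32495 ≈ 4498.78 mg.

4499 mg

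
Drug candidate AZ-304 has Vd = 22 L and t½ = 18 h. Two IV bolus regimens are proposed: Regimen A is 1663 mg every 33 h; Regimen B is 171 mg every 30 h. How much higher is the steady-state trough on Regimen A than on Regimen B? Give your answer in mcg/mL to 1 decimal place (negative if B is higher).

25.9 mcg/mL

Regimen A: f = (1/2)^(33/18) ≈ 0.2806; Cmin,ss = (1663/22)·f/(1−f) ≈ 29.484 mcg/mL.
Regimen B: f = (1/2)^(30/18) ≈ 0.3150; Cmin,ss = (171/22)·f/(1−f) ≈ 3.574 mcg/mL.
Difference ≈ 29.484 − 3.574 ≈ 25.910 mcg/mL.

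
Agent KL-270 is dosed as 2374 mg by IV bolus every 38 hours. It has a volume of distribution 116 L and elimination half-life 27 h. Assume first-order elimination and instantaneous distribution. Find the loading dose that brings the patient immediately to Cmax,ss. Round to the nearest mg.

3811 mg

f = (1/2)^(38/27) ≈ 0.376989; accumulation ratio R = 1/(1−f) ≈ 1.60511.
Loading dose to hit Cmax,ss on first dose: D_load = D_maint·R ≈ 2374 × 1.60511 ≈ 3810.53 mg.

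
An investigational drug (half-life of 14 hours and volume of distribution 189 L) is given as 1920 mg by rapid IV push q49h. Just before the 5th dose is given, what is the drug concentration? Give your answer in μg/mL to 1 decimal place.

f = (1/2)^(τ/t½) = (1/2)^(49/14) ≈ 0.0884.
C₀ = D/Vd = 1920/189 ≈ 10.159 μg/mL.
Before the 5th dose, 4 doses have been given. Superposition: Cmin = C₀·(f + f² + … + f^4).
≈ 10.159 × (0.0884 + 0.0078 + 0.0007 + 0.0001) ≈ 10.159 × 0.0970 ≈ 0.985 μg/mL.

1.0 μg/mL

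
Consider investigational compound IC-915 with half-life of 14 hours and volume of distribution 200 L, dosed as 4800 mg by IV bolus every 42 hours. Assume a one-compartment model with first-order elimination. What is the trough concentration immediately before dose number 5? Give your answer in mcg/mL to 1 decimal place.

f = (1/2)^(τ/t½) = (1/2)^(42/14) ≈ 0.1250.
C₀ = D/Vd = 4800/200 ≈ 24.000 mcg/mL.
Before the 5th dose, 4 doses have been given. Superposition: Cmin = C₀·(f + f² + … + f^4).
≈ 24.000 × (0.1250 + 0.0156 + 0.0020 + 0.0002) ≈ 24.000 × 0.1428 ≈ 3.427 mcg/mL.

3.4 mcg/mL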